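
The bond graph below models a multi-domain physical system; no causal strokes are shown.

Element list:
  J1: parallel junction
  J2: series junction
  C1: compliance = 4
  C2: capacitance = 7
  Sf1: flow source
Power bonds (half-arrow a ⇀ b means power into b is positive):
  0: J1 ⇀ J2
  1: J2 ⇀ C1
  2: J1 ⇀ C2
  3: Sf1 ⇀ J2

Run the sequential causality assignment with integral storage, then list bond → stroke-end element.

#0 |J2
#1 |J2
#2 |J1
#3 |Sf1

b3 stroke→Sf1  (Sf1 (Sf) sets flow on bond)
b0 stroke→J2  (J2: bond 3 brought flow, rest push out)
b1 stroke→J2  (1-jn J2 has f-setter on 3)
b2 stroke→J1  (closing 0-jn rule on J1)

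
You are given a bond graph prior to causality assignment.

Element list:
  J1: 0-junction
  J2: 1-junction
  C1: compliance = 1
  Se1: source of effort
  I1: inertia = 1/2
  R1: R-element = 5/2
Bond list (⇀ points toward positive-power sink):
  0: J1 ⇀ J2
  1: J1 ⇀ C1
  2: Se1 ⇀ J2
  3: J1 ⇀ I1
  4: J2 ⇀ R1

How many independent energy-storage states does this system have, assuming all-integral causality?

#2 stroke→J2  (source Se1 imposes e)
#1 stroke→J1  (C1 integral (e out))
#0 stroke→J2  (common-e at J1 fixed by 1)
#3 stroke→I1  (J1 effort already set via bond 1)
#4 stroke→R1  (J2 needs exactly one f-in)

2  (C1, I1 all integral)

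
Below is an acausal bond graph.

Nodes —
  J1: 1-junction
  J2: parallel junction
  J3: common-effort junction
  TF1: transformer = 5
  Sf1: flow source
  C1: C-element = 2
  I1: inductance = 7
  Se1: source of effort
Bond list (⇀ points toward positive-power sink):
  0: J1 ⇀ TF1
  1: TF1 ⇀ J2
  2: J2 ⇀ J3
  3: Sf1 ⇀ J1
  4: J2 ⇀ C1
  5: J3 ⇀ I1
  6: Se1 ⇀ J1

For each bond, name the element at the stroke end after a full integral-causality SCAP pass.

β0 stroke→J1
β1 stroke→TF1
β2 stroke→J3
β3 stroke→Sf1
β4 stroke→J2
β5 stroke→I1
β6 stroke→J1

β3 stroke at Sf1  (Sf1 (Sf) sets flow on bond)
β6 stroke at J1  (Se1 fixes effort; stroke away)
β0 stroke at J1  (J1: bond 3 brought flow, rest push out)
β1 stroke at TF1  (TF TF1: opposite of bond 0)
β4 stroke at J2  (prefer integral on C1)
β2 stroke at J3  (J2 effort already set via bond 4)
β5 stroke at I1  (common-e at J3 fixed by 2)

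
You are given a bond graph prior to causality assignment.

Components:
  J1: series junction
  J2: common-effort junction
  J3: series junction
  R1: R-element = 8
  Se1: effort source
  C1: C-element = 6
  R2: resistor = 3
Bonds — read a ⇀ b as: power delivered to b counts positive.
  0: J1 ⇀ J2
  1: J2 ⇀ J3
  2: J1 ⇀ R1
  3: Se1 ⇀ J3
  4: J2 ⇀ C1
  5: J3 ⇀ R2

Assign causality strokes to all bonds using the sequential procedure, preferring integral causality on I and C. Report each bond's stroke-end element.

β0 →J1
β1 →J3
β2 →R1
β3 →J3
β4 →J2
β5 →R2

#3 |J3  (Se1 (Se) sets effort on bond)
#4 |J2  (C1 integral (e out))
#0 |J1  (0-jn J2 has e-setter on 4)
#1 |J3  (common-e at J2 fixed by 4)
#5 |R2  (J3 needs exactly one f-in)
#2 |R1  (J1: last free bond brings flow in)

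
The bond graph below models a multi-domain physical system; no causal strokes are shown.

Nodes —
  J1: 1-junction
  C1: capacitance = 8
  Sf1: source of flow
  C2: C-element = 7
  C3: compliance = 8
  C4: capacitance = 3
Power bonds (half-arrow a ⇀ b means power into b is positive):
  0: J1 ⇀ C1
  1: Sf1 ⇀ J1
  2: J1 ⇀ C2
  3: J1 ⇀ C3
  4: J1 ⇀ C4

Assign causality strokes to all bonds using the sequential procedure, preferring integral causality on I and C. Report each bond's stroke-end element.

#0 stroke→J1
#1 stroke→Sf1
#2 stroke→J1
#3 stroke→J1
#4 stroke→J1

b1 stroke→Sf1  (source Sf1 imposes f)
b0 stroke→J1  (common-f at J1 fixed by 1)
b2 stroke→J1  (J1: bond 1 brought flow, rest push out)
b3 stroke→J1  (1-jn J1 has f-setter on 1)
b4 stroke→J1  (J1 flow already set via bond 1)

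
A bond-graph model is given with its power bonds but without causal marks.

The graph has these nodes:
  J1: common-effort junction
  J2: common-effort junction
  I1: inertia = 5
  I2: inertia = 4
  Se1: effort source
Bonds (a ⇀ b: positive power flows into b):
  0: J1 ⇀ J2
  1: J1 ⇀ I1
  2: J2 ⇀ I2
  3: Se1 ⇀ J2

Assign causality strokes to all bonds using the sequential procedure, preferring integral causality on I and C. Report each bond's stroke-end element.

b0 stroke→J1
b1 stroke→I1
b2 stroke→I2
b3 stroke→J2

b3 stroke→J2  (Se1 (Se) sets effort on bond)
b0 stroke→J1  (J2 effort already set via bond 3)
b2 stroke→I2  (0-jn J2 has e-setter on 3)
b1 stroke→I1  (J1 effort already set via bond 0)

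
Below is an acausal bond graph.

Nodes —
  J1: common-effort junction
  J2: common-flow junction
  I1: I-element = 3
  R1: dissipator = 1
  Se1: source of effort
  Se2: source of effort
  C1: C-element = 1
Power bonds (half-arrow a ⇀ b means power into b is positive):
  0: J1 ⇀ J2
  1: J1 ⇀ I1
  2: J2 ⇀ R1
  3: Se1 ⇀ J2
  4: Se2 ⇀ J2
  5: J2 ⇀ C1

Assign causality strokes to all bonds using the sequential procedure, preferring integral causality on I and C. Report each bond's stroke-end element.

#3 stroke→J2  (Se1 (Se) sets effort on bond)
#4 stroke→J2  (source Se2 imposes e)
#1 stroke→I1  (prefer integral on I1)
#0 stroke→J1  (J1: last free bond brings effort in)
#2 stroke→J2  (J2: bond 0 brought flow, rest push out)
#5 stroke→J2  (J2 flow already set via bond 0)

bond 0 |J1
bond 1 |I1
bond 2 |J2
bond 3 |J2
bond 4 |J2
bond 5 |J2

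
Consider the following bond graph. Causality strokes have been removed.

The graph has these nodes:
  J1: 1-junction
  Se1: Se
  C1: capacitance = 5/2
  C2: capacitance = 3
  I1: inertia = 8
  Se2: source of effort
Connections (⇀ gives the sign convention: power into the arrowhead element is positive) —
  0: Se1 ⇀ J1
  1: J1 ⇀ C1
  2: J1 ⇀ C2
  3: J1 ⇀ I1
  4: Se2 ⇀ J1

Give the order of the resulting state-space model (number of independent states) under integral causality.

b0 →J1  (source Se1 imposes e)
b4 →J1  (source Se2 imposes e)
b1 →J1  (C1 outputs effort q/C1)
b2 →J1  (prefer integral on C2)
b3 →I1  (J1: last free bond brings flow in)

3  (C1, C2, I1 all integral)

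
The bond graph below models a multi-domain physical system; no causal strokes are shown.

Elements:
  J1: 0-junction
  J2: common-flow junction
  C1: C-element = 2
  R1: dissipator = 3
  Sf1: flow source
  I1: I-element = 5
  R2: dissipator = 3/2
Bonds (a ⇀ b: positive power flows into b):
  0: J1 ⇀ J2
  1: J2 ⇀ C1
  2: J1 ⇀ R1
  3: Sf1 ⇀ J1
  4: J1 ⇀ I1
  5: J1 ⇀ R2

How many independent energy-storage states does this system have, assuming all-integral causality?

2  (C1, I1 all integral)

bond 3 stroke at Sf1  (Sf1 (Sf) sets flow on bond)
bond 1 stroke at J2  (C1: C, integral causality)
bond 0 stroke at J1  (J2 needs exactly one f-in)
bond 2 stroke at R1  (J1: bond 0 brought effort, rest push out)
bond 4 stroke at I1  (J1 effort already set via bond 0)
bond 5 stroke at R2  (0-jn J1 has e-setter on 0)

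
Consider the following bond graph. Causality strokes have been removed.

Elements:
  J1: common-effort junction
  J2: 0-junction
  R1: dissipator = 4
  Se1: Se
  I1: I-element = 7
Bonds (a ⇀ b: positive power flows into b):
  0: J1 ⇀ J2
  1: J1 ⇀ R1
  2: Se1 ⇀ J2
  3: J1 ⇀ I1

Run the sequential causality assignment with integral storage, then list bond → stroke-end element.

b2 |J2  (Se1: effort source, stroke at far end)
b0 |J1  (common-e at J2 fixed by 2)
b1 |R1  (J1 effort already set via bond 0)
b3 |I1  (common-e at J1 fixed by 0)

β0 |J1
β1 |R1
β2 |J2
β3 |I1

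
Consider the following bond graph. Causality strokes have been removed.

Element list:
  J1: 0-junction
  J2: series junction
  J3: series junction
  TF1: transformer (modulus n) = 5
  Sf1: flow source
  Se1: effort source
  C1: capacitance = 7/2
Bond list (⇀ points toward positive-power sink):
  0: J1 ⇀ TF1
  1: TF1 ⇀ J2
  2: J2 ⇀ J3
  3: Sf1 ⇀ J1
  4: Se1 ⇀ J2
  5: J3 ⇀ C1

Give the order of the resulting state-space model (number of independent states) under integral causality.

1  (C1 all integral)

#3 →Sf1  (Sf1 fixes flow; stroke at Sf1)
#4 →J2  (Se1 fixes effort; stroke away)
#0 →J1  (J1 needs exactly one e-in)
#1 →TF1  (through TF1, causality passes straight; one stroke at TF1)
#2 →J2  (common-f at J2 fixed by 1)
#5 →J3  (J3 flow already set via bond 2)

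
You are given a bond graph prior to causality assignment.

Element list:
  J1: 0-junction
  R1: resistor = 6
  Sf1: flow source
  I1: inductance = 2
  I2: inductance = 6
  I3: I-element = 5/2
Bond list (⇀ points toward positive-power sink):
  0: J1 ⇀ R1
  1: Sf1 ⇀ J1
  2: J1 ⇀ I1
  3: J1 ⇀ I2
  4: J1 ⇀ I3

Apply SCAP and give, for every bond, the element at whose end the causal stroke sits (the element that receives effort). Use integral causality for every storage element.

b1 |Sf1  (source Sf1 imposes f)
b2 |I1  (prefer integral on I1)
b3 |I2  (I2: I, integral causality)
b4 |I3  (I3 integral (f out))
b0 |J1  (J1 needs exactly one e-in)

b0 stroke→J1
b1 stroke→Sf1
b2 stroke→I1
b3 stroke→I2
b4 stroke→I3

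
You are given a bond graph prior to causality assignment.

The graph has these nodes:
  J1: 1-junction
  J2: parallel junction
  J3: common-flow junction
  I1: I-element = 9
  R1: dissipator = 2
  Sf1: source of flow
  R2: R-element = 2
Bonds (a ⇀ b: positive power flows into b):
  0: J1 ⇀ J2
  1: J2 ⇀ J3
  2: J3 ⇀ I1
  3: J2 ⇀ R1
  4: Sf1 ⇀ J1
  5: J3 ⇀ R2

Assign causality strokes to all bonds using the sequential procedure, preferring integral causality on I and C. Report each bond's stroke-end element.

bond 0 |J1
bond 1 |J3
bond 2 |I1
bond 3 |J2
bond 4 |Sf1
bond 5 |J3

#4 stroke→Sf1  (Sf1 (Sf) sets flow on bond)
#0 stroke→J1  (common-f at J1 fixed by 4)
#2 stroke→I1  (I1 integral (f out))
#1 stroke→J3  (1-jn J3 has f-setter on 2)
#5 stroke→J3  (common-f at J3 fixed by 2)
#3 stroke→J2  (only one effort-in slot at J2)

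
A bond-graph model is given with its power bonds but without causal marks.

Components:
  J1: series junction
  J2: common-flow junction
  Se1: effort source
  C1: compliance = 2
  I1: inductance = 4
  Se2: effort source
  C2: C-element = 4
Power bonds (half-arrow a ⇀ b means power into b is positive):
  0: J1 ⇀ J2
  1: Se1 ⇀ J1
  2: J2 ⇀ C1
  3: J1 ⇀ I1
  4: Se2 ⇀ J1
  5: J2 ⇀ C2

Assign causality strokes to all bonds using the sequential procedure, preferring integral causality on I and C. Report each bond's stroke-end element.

b1 →J1  (Se1: effort source, stroke at far end)
b4 →J1  (source Se2 imposes e)
b2 →J2  (C1 outputs effort q/C1)
b3 →I1  (I1 integral (f out))
b0 →J1  (1-jn J1 has f-setter on 3)
b5 →J2  (1-jn J2 has f-setter on 0)

#0 →J1
#1 →J1
#2 →J2
#3 →I1
#4 →J1
#5 →J2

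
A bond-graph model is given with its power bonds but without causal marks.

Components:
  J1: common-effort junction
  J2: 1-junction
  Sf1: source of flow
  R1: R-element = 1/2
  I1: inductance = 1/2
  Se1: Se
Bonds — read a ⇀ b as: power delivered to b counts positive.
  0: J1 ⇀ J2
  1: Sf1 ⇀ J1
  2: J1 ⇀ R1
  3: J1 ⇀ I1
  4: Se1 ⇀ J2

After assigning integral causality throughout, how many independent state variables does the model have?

1  (I1 all integral)

#1 |Sf1  (Sf1 fixes flow; stroke at Sf1)
#4 |J2  (Se1 fixes effort; stroke away)
#0 |J1  (J2: last free bond brings flow in)
#2 |R1  (common-e at J1 fixed by 0)
#3 |I1  (common-e at J1 fixed by 0)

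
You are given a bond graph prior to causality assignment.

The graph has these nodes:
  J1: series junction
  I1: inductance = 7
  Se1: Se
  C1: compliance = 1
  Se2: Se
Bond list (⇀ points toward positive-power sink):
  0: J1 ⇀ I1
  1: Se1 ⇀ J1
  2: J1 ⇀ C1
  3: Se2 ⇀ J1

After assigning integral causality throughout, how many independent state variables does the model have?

2  (C1, I1 all integral)

β1 stroke→J1  (Se1: effort source, stroke at far end)
β3 stroke→J1  (Se2 fixes effort; stroke away)
β0 stroke→I1  (I1 outputs flow p/I1)
β2 stroke→J1  (J1 flow already set via bond 0)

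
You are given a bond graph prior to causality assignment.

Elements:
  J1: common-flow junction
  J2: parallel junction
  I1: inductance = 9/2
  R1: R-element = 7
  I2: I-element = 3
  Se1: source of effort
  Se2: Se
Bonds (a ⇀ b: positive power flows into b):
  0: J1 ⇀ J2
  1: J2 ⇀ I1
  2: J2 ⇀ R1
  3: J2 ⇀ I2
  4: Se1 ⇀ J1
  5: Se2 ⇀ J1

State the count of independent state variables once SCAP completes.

bond 4 |J1  (Se1 (Se) sets effort on bond)
bond 5 |J1  (Se2 (Se) sets effort on bond)
bond 0 |J2  (J1: last free bond brings flow in)
bond 1 |I1  (0-jn J2 has e-setter on 0)
bond 2 |R1  (J2 effort already set via bond 0)
bond 3 |I2  (0-jn J2 has e-setter on 0)

2  (I1, I2 all integral)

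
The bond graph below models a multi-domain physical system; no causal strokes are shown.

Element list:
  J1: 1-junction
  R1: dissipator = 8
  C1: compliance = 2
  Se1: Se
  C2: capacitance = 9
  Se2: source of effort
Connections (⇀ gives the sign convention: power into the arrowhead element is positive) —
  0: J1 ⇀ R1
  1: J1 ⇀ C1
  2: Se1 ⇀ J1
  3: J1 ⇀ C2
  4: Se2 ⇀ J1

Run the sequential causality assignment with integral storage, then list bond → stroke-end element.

b2 stroke at J1  (source Se1 imposes e)
b4 stroke at J1  (source Se2 imposes e)
b1 stroke at J1  (C1 outputs effort q/C1)
b3 stroke at J1  (C2 integral (e out))
b0 stroke at R1  (only one flow-in slot at J1)

b0 →R1
b1 →J1
b2 →J1
b3 →J1
b4 →J1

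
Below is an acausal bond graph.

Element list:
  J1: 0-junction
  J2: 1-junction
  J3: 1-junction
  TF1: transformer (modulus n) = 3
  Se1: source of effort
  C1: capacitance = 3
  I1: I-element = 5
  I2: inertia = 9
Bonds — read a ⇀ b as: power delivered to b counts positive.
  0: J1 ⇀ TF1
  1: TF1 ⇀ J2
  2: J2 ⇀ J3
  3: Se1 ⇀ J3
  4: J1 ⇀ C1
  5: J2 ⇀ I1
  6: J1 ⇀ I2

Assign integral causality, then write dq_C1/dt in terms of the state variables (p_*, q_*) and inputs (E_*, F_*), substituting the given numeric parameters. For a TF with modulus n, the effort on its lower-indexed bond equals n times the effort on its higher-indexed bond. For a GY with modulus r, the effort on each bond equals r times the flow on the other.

#3 stroke→J3  (Se1: effort source, stroke at far end)
#2 stroke→J2  (only one flow-in slot at J3)
#4 stroke→J1  (prefer integral on C1)
#0 stroke→TF1  (common-e at J1 fixed by 4)
#6 stroke→I2  (J1 effort already set via bond 4)
#1 stroke→J2  (TF1: transformer flips bond 0)
#5 stroke→I1  (J2 needs exactly one f-in)

dq_C1/dt = -p_I1/15 - p_I2/9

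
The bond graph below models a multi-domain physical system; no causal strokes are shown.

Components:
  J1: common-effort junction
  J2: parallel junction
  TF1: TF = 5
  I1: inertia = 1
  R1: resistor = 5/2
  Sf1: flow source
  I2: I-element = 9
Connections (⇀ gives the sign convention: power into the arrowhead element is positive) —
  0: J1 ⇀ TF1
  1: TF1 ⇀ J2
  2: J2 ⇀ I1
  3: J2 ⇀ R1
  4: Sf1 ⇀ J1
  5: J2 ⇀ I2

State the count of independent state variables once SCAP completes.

2  (I1, I2 all integral)

b4 stroke at Sf1  (Sf1: flow source, stroke at near end)
b0 stroke at J1  (J1 needs exactly one e-in)
b1 stroke at TF1  (TF TF1: opposite of bond 0)
b2 stroke at I1  (I1 integral (f out))
b5 stroke at I2  (I2 outputs flow p/I2)
b3 stroke at J2  (J2 needs exactly one e-in)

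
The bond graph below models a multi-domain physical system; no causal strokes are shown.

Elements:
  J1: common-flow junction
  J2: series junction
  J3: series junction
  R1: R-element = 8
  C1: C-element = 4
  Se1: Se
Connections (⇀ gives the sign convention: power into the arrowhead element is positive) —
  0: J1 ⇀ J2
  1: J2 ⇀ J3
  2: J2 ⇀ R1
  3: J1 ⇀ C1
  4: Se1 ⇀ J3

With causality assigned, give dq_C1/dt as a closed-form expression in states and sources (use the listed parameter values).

dq_C1/dt = E_Se1/8 - q_C1/32

#4 stroke at J3  (source Se1 imposes e)
#1 stroke at J2  (closing 1-jn rule on J3)
#3 stroke at J1  (C1: C, integral causality)
#0 stroke at J2  (J1 needs exactly one f-in)
#2 stroke at R1  (closing 1-jn rule on J2)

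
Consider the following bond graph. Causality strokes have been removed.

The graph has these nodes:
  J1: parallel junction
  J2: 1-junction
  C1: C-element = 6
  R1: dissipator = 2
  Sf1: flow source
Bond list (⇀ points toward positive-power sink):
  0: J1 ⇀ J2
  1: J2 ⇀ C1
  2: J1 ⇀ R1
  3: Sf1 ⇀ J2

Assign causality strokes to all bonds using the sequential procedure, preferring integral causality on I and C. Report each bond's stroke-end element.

β0 stroke at J2
β1 stroke at J2
β2 stroke at J1
β3 stroke at Sf1

#3 stroke→Sf1  (source Sf1 imposes f)
#0 stroke→J2  (common-f at J2 fixed by 3)
#1 stroke→J2  (common-f at J2 fixed by 3)
#2 stroke→J1  (J1: last free bond brings effort in)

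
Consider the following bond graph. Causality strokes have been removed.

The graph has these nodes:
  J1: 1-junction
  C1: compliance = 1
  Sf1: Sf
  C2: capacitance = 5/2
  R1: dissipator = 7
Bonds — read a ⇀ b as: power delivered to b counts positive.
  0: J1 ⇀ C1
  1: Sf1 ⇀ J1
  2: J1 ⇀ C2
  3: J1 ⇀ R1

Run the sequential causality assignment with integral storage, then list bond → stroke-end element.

#0 |J1
#1 |Sf1
#2 |J1
#3 |J1

bond 1 →Sf1  (Sf1: flow source, stroke at near end)
bond 0 →J1  (J1: bond 1 brought flow, rest push out)
bond 2 →J1  (J1 flow already set via bond 1)
bond 3 →J1  (J1: bond 1 brought flow, rest push out)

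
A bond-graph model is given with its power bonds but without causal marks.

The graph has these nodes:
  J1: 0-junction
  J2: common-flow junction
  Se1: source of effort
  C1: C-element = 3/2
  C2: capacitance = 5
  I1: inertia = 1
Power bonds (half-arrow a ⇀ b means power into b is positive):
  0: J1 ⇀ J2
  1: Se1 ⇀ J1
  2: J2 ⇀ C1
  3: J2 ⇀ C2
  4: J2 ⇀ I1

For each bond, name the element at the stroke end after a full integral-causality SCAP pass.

b0 stroke at J2
b1 stroke at J1
b2 stroke at J2
b3 stroke at J2
b4 stroke at I1

bond 1 →J1  (Se1: effort source, stroke at far end)
bond 0 →J2  (J1: bond 1 brought effort, rest push out)
bond 2 →J2  (C1 outputs effort q/C1)
bond 3 →J2  (C2 outputs effort q/C2)
bond 4 →I1  (J2: last free bond brings flow in)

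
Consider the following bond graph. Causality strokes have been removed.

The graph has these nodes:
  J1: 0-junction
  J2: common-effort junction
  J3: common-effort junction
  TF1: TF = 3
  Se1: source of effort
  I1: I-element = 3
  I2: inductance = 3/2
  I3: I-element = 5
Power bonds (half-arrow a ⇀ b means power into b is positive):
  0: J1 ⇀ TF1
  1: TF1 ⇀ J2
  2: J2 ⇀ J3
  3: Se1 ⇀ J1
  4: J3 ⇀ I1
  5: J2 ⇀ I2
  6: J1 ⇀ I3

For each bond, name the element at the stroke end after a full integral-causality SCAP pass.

bond 0 |TF1
bond 1 |J2
bond 2 |J3
bond 3 |J1
bond 4 |I1
bond 5 |I2
bond 6 |I3

#3 |J1  (Se1 fixes effort; stroke away)
#0 |TF1  (J1: bond 3 brought effort, rest push out)
#6 |I3  (J1 effort already set via bond 3)
#1 |J2  (TF1: transformer flips bond 0)
#2 |J3  (0-jn J2 has e-setter on 1)
#5 |I2  (0-jn J2 has e-setter on 1)
#4 |I1  (J3 effort already set via bond 2)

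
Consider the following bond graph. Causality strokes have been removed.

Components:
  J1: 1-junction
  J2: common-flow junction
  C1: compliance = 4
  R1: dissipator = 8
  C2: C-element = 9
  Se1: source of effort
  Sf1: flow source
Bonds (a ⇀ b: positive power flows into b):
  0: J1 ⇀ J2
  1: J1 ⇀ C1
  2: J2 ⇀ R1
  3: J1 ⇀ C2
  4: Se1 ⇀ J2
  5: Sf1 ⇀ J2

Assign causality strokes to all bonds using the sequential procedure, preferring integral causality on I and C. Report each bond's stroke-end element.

#4 stroke→J2  (Se1 (Se) sets effort on bond)
#5 stroke→Sf1  (Sf1 (Sf) sets flow on bond)
#0 stroke→J2  (common-f at J2 fixed by 5)
#2 stroke→J2  (common-f at J2 fixed by 5)
#1 stroke→J1  (J1 flow already set via bond 0)
#3 stroke→J1  (J1: bond 0 brought flow, rest push out)

bond 0 →J2
bond 1 →J1
bond 2 →J2
bond 3 →J1
bond 4 →J2
bond 5 →Sf1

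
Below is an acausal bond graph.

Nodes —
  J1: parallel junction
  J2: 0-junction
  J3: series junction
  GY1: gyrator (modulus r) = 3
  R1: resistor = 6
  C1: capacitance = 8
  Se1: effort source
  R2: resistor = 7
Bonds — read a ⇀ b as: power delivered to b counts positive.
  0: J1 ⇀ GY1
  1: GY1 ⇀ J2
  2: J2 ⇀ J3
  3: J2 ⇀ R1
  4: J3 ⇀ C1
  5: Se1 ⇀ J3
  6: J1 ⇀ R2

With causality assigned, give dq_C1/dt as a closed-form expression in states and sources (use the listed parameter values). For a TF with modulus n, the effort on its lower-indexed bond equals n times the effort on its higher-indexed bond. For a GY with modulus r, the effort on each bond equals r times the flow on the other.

dq_C1/dt = 17*E_Se1/18 - 17*q_C1/144

b5 →J3  (Se1: effort source, stroke at far end)
b4 →J3  (C1: C, integral causality)
b2 →J2  (only one flow-in slot at J3)
b1 →GY1  (common-e at J2 fixed by 2)
b3 →R1  (J2 effort already set via bond 2)
b0 →GY1  (GY GY1: same side as bond 1)
b6 →J1  (closing 0-jn rule on J1)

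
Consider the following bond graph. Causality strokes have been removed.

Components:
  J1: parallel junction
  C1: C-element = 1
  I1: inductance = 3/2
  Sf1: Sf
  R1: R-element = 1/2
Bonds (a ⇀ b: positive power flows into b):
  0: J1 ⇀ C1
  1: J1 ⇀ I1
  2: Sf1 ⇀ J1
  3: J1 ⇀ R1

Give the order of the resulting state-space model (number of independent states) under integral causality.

bond 2 stroke at Sf1  (source Sf1 imposes f)
bond 0 stroke at J1  (C1 integral (e out))
bond 1 stroke at I1  (common-e at J1 fixed by 0)
bond 3 stroke at R1  (J1 effort already set via bond 0)

2  (C1, I1 all integral)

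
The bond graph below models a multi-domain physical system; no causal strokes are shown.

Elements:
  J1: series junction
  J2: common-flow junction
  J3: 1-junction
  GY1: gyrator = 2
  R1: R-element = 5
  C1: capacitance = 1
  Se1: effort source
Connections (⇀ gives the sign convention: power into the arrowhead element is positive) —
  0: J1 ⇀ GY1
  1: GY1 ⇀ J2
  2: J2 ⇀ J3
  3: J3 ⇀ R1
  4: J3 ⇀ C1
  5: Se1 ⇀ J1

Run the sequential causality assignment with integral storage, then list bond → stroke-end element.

bond 0 →GY1
bond 1 →GY1
bond 2 →J2
bond 3 →J3
bond 4 →J3
bond 5 →J1

bond 5 stroke at J1  (Se1 (Se) sets effort on bond)
bond 0 stroke at GY1  (J1 needs exactly one f-in)
bond 1 stroke at GY1  (through GY1, causality inverts; strokes same side of GY1)
bond 2 stroke at J2  (J2 flow already set via bond 1)
bond 3 stroke at J3  (J3: bond 2 brought flow, rest push out)
bond 4 stroke at J3  (common-f at J3 fixed by 2)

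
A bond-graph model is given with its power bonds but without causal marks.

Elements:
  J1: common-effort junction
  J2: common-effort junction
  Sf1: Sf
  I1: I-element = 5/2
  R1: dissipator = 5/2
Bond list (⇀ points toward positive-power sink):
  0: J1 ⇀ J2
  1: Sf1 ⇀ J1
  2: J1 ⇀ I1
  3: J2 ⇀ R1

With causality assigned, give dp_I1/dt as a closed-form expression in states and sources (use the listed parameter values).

dp_I1/dt = 5*F_Sf1/2 - p_I1

β1 stroke→Sf1  (Sf1 (Sf) sets flow on bond)
β2 stroke→I1  (I1 outputs flow p/I1)
β0 stroke→J1  (J1 needs exactly one e-in)
β3 stroke→J2  (closing 0-jn rule on J2)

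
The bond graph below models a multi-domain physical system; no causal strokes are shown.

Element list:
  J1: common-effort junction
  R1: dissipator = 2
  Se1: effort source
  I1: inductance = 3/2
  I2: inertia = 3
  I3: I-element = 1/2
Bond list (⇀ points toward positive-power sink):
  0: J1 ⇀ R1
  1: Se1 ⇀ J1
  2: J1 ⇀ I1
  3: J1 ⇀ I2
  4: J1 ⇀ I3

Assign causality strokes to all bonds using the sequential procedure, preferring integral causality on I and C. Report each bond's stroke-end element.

b0 |R1
b1 |J1
b2 |I1
b3 |I2
b4 |I3

β1 |J1  (Se1: effort source, stroke at far end)
β0 |R1  (common-e at J1 fixed by 1)
β2 |I1  (0-jn J1 has e-setter on 1)
β3 |I2  (J1 effort already set via bond 1)
β4 |I3  (0-jn J1 has e-setter on 1)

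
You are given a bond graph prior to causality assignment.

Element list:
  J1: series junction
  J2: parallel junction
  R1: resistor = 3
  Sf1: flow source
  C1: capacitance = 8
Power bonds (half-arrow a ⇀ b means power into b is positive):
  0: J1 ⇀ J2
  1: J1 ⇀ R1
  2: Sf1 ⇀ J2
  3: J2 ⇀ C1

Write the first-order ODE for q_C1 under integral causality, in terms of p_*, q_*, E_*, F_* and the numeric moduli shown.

dq_C1/dt = F_Sf1 - q_C1/24

#2 stroke at Sf1  (Sf1: flow source, stroke at near end)
#3 stroke at J2  (C1 outputs effort q/C1)
#0 stroke at J1  (J2 effort already set via bond 3)
#1 stroke at R1  (J1: last free bond brings flow in)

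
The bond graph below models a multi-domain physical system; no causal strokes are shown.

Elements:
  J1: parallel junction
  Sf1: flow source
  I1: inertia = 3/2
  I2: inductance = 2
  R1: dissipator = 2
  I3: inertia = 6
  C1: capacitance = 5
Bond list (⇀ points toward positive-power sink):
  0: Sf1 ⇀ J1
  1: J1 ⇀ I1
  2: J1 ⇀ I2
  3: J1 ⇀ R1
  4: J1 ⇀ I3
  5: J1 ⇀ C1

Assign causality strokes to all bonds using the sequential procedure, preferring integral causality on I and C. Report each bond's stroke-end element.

bond 0 stroke→Sf1
bond 1 stroke→I1
bond 2 stroke→I2
bond 3 stroke→R1
bond 4 stroke→I3
bond 5 stroke→J1

#0 →Sf1  (Sf1 (Sf) sets flow on bond)
#1 →I1  (I1 integral (f out))
#2 →I2  (I2 outputs flow p/I2)
#4 →I3  (I3 outputs flow p/I3)
#5 →J1  (prefer integral on C1)
#3 →R1  (common-e at J1 fixed by 5)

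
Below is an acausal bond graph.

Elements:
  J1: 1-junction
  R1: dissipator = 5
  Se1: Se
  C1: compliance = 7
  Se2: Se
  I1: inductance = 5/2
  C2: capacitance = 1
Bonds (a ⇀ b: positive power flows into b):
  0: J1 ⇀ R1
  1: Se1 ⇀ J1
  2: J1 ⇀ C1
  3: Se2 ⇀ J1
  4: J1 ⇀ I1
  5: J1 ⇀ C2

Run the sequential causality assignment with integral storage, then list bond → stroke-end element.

bond 0 stroke→J1
bond 1 stroke→J1
bond 2 stroke→J1
bond 3 stroke→J1
bond 4 stroke→I1
bond 5 stroke→J1

b1 stroke→J1  (source Se1 imposes e)
b3 stroke→J1  (source Se2 imposes e)
b2 stroke→J1  (C1 integral (e out))
b4 stroke→I1  (I1 outputs flow p/I1)
b0 stroke→J1  (1-jn J1 has f-setter on 4)
b5 stroke→J1  (1-jn J1 has f-setter on 4)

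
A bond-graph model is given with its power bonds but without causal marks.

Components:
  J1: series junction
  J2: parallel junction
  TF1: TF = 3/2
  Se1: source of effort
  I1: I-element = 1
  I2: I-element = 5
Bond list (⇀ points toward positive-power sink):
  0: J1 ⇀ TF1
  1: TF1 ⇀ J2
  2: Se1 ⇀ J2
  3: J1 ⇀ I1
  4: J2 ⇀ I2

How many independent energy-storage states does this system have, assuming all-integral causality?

#2 stroke→J2  (Se1 fixes effort; stroke away)
#1 stroke→TF1  (0-jn J2 has e-setter on 2)
#4 stroke→I2  (0-jn J2 has e-setter on 2)
#0 stroke→J1  (TF1 one-in-one-out from 1)
#3 stroke→I1  (closing 1-jn rule on J1)

2  (I1, I2 all integral)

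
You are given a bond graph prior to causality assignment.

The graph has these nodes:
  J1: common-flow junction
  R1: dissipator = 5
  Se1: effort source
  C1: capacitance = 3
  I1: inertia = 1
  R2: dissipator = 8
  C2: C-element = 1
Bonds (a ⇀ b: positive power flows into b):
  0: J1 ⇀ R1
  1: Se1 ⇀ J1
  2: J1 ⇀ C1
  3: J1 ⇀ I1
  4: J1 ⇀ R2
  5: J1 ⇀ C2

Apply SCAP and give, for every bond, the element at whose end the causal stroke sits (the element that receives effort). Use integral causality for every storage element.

bond 1 stroke→J1  (Se1 (Se) sets effort on bond)
bond 2 stroke→J1  (C1 outputs effort q/C1)
bond 3 stroke→I1  (I1 integral (f out))
bond 0 stroke→J1  (common-f at J1 fixed by 3)
bond 4 stroke→J1  (common-f at J1 fixed by 3)
bond 5 stroke→J1  (J1 flow already set via bond 3)

#0 stroke at J1
#1 stroke at J1
#2 stroke at J1
#3 stroke at I1
#4 stroke at J1
#5 stroke at J1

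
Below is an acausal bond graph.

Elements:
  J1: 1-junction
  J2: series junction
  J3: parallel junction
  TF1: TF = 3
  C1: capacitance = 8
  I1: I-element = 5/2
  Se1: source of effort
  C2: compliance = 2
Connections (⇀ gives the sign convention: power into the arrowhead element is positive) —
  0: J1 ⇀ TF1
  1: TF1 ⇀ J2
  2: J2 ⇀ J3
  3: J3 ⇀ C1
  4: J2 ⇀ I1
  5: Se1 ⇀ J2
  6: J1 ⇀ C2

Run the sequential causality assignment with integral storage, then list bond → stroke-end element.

bond 0 |TF1
bond 1 |J2
bond 2 |J2
bond 3 |J3
bond 4 |I1
bond 5 |J2
bond 6 |J1

#5 |J2  (Se1 fixes effort; stroke away)
#3 |J3  (C1 integral (e out))
#2 |J2  (0-jn J3 has e-setter on 3)
#4 |I1  (prefer integral on I1)
#1 |J2  (J2 flow already set via bond 4)
#0 |TF1  (through TF1, causality passes straight; one stroke at TF1)
#6 |J1  (1-jn J1 has f-setter on 0)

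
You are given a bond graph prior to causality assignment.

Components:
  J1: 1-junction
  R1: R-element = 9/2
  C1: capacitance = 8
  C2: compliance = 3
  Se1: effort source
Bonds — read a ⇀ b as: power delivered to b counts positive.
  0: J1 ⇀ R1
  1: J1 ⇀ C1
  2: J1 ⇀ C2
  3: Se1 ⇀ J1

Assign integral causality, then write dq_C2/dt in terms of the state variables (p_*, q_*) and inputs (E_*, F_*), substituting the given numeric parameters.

dq_C2/dt = 2*E_Se1/9 - q_C1/36 - 2*q_C2/27

#3 stroke→J1  (Se1: effort source, stroke at far end)
#1 stroke→J1  (C1 outputs effort q/C1)
#2 stroke→J1  (prefer integral on C2)
#0 stroke→R1  (J1: last free bond brings flow in)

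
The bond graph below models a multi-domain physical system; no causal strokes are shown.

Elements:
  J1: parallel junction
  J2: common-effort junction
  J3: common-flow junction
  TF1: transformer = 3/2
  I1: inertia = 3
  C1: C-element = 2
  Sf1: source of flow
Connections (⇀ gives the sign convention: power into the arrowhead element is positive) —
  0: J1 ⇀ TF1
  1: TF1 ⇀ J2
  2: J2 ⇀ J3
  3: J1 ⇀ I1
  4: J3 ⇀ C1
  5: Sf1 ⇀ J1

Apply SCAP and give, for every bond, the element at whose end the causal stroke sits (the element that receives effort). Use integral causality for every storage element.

β5 stroke at Sf1  (source Sf1 imposes f)
β3 stroke at I1  (I1 integral (f out))
β0 stroke at J1  (closing 0-jn rule on J1)
β1 stroke at TF1  (TF1 one-in-one-out from 0)
β2 stroke at J2  (J2: last free bond brings effort in)
β4 stroke at J3  (common-f at J3 fixed by 2)

b0 |J1
b1 |TF1
b2 |J2
b3 |I1
b4 |J3
b5 |Sf1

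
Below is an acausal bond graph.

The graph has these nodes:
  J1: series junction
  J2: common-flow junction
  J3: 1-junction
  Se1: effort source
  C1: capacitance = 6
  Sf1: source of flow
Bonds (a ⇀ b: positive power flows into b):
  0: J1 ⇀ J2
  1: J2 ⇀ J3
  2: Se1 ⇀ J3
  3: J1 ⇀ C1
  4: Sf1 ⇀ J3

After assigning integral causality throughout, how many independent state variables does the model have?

bond 2 |J3  (source Se1 imposes e)
bond 4 |Sf1  (source Sf1 imposes f)
bond 1 |J3  (common-f at J3 fixed by 4)
bond 0 |J2  (common-f at J2 fixed by 1)
bond 3 |J1  (common-f at J1 fixed by 0)

1  (C1 all integral)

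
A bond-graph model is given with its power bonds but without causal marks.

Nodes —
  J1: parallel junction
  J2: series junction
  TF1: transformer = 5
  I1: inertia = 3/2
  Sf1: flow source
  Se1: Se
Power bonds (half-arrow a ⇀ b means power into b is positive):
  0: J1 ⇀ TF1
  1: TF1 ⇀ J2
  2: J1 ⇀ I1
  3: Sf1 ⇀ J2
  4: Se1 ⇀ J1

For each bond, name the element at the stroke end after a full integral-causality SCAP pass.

β0 stroke→TF1
β1 stroke→J2
β2 stroke→I1
β3 stroke→Sf1
β4 stroke→J1

#3 stroke→Sf1  (Sf1 (Sf) sets flow on bond)
#4 stroke→J1  (Se1 fixes effort; stroke away)
#0 stroke→TF1  (J1: bond 4 brought effort, rest push out)
#2 stroke→I1  (J1 effort already set via bond 4)
#1 stroke→J2  (J2: bond 3 brought flow, rest push out)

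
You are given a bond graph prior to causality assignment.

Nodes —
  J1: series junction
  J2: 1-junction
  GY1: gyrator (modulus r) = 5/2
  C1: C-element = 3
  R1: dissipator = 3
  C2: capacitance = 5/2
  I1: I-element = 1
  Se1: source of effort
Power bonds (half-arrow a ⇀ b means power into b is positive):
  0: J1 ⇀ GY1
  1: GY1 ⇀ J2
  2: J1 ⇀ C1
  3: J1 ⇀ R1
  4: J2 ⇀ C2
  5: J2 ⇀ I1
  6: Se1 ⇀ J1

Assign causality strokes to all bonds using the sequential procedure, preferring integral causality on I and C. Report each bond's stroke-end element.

bond 0 stroke→J1
bond 1 stroke→J2
bond 2 stroke→J1
bond 3 stroke→R1
bond 4 stroke→J2
bond 5 stroke→I1
bond 6 stroke→J1

b6 →J1  (source Se1 imposes e)
b2 →J1  (prefer integral on C1)
b4 →J2  (C2 outputs effort q/C2)
b5 →I1  (I1 integral (f out))
b1 →J2  (J2 flow already set via bond 5)
b0 →J1  (GY GY1: same side as bond 1)
b3 →R1  (J1 needs exactly one f-in)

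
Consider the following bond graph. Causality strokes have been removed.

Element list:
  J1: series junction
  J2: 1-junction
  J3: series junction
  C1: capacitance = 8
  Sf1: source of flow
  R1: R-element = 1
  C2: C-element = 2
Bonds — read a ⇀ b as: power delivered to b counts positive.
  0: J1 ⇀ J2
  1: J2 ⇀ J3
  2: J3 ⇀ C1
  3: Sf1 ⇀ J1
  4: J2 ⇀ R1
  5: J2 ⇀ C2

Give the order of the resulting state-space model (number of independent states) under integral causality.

2  (C1, C2 all integral)

bond 3 →Sf1  (Sf1: flow source, stroke at near end)
bond 0 →J1  (common-f at J1 fixed by 3)
bond 1 →J2  (J2 flow already set via bond 0)
bond 4 →J2  (common-f at J2 fixed by 0)
bond 5 →J2  (J2 flow already set via bond 0)
bond 2 →J3  (common-f at J3 fixed by 1)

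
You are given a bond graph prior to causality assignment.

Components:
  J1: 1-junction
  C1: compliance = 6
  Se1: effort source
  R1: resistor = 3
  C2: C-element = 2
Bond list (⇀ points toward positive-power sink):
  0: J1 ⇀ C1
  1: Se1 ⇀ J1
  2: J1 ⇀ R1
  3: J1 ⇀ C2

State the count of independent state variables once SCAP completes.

β1 stroke at J1  (Se1 fixes effort; stroke away)
β0 stroke at J1  (C1 outputs effort q/C1)
β3 stroke at J1  (C2: C, integral causality)
β2 stroke at R1  (closing 1-jn rule on J1)

2  (C1, C2 all integral)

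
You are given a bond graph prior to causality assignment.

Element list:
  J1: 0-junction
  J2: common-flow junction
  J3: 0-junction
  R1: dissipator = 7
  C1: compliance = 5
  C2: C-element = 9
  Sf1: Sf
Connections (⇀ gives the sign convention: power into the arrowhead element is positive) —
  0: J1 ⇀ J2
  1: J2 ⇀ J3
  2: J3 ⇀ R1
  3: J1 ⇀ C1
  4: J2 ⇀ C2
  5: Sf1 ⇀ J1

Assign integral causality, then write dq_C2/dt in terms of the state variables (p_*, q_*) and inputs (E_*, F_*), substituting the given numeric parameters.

dq_C2/dt = q_C1/35 - q_C2/63

β5 stroke at Sf1  (Sf1 (Sf) sets flow on bond)
β3 stroke at J1  (C1: C, integral causality)
β0 stroke at J2  (J1: bond 3 brought effort, rest push out)
β4 stroke at J2  (C2: C, integral causality)
β1 stroke at J3  (J2 needs exactly one f-in)
β2 stroke at R1  (J3: bond 1 brought effort, rest push out)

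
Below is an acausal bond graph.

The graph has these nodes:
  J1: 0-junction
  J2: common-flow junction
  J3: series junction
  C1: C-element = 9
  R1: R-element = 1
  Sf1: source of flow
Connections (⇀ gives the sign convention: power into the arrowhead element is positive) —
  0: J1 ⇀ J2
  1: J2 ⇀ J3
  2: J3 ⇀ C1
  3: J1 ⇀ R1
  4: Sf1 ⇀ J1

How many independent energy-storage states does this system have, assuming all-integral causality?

#4 |Sf1  (Sf1: flow source, stroke at near end)
#2 |J3  (C1: C, integral causality)
#1 |J2  (J3 needs exactly one f-in)
#0 |J1  (only one flow-in slot at J2)
#3 |R1  (J1: bond 0 brought effort, rest push out)

1  (C1 all integral)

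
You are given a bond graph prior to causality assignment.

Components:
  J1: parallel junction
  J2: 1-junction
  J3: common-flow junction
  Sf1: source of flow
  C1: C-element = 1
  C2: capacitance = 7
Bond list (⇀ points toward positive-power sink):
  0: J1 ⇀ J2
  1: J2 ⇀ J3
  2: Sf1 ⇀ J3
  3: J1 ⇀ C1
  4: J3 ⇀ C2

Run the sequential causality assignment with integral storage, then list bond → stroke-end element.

#2 stroke→Sf1  (Sf1: flow source, stroke at near end)
#1 stroke→J3  (common-f at J3 fixed by 2)
#4 stroke→J3  (J3 flow already set via bond 2)
#0 stroke→J2  (J2: bond 1 brought flow, rest push out)
#3 stroke→J1  (closing 0-jn rule on J1)

#0 stroke at J2
#1 stroke at J3
#2 stroke at Sf1
#3 stroke at J1
#4 stroke at J3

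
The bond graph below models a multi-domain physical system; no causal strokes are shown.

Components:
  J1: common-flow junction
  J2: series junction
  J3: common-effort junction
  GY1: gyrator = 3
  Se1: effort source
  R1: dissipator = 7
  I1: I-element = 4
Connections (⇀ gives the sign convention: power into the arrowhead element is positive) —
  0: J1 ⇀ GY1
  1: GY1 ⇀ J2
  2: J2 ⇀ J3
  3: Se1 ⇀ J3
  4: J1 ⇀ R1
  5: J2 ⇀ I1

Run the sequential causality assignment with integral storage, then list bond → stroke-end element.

b3 stroke→J3  (Se1 (Se) sets effort on bond)
b2 stroke→J2  (J3 effort already set via bond 3)
b5 stroke→I1  (I1: I, integral causality)
b1 stroke→J2  (J2 flow already set via bond 5)
b0 stroke→J1  (GY GY1: same side as bond 1)
b4 stroke→R1  (J1 needs exactly one f-in)

β0 →J1
β1 →J2
β2 →J2
β3 →J3
β4 →R1
β5 →I1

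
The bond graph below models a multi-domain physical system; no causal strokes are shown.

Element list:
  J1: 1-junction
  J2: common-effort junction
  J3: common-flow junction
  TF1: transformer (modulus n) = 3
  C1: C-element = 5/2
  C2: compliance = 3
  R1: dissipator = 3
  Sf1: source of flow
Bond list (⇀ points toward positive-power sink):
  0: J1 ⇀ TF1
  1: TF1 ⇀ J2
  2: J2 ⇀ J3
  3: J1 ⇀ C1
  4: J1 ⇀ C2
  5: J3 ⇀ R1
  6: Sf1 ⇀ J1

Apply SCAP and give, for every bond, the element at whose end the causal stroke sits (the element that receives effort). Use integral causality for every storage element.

#0 →J1
#1 →TF1
#2 →J2
#3 →J1
#4 →J1
#5 →J3
#6 →Sf1

β6 →Sf1  (Sf1 fixes flow; stroke at Sf1)
β0 →J1  (common-f at J1 fixed by 6)
β3 →J1  (J1: bond 6 brought flow, rest push out)
β4 →J1  (J1 flow already set via bond 6)
β1 →TF1  (TF TF1: opposite of bond 0)
β2 →J2  (J2 needs exactly one e-in)
β5 →J3  (common-f at J3 fixed by 2)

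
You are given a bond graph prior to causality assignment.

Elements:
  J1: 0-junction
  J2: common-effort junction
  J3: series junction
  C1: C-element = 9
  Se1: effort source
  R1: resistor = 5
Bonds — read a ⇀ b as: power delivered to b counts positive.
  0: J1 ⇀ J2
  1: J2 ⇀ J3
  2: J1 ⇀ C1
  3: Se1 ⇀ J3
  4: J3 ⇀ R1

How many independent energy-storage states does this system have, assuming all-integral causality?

β3 stroke→J3  (Se1: effort source, stroke at far end)
β2 stroke→J1  (C1: C, integral causality)
β0 stroke→J2  (common-e at J1 fixed by 2)
β1 stroke→J3  (J2 effort already set via bond 0)
β4 stroke→R1  (only one flow-in slot at J3)

1  (C1 all integral)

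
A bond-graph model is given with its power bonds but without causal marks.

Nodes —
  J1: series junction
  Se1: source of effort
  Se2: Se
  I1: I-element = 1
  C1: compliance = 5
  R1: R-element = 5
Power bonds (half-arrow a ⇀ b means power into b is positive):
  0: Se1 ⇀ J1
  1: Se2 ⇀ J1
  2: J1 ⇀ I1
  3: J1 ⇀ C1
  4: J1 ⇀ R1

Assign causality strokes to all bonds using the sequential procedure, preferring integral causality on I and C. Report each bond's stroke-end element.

β0 →J1
β1 →J1
β2 →I1
β3 →J1
β4 →J1

#0 →J1  (source Se1 imposes e)
#1 →J1  (Se2: effort source, stroke at far end)
#2 →I1  (prefer integral on I1)
#3 →J1  (1-jn J1 has f-setter on 2)
#4 →J1  (J1 flow already set via bond 2)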